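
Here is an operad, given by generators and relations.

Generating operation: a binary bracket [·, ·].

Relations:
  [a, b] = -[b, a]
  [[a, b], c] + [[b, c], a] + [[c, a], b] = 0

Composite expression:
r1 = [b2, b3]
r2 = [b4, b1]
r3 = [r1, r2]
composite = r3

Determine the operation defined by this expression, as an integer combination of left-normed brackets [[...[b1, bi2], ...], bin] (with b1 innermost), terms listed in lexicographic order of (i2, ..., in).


[[[b1, b4], b2], b3] - [[[b1, b4], b3], b2]

Left-normed coefficients sit on the b1-initial expansion words.
Composite bracket: [[b2, b3], [b4, b1]]
Under [a, b] = ab - ba we get 8 signed associative words (2^3 = 8).
Collect the words opening with b1:
  b1b4b2b3 appears with sign +1, giving the term +[[[b1, b4], b2], b3]
  b1b4b3b2 appears with sign -1, giving the term -[[[b1, b4], b3], b2]


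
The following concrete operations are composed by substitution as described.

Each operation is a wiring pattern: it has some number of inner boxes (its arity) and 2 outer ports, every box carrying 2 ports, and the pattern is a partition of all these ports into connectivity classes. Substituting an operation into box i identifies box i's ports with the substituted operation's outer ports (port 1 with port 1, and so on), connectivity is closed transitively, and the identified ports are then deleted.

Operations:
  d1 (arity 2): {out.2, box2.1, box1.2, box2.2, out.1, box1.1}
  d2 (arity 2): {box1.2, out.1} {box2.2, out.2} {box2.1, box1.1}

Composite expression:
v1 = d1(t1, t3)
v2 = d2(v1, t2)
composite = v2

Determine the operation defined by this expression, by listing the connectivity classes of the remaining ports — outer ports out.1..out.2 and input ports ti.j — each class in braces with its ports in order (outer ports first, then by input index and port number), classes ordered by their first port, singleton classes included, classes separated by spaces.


{out.1, t1.1, t1.2, t2.1, t3.1, t3.2} {out.2, t2.2}

Two ports join when wires chain via d2-identified ports.
after d1, the pattern on (t1, t3) reads {out.1, out.2, t1.1, t1.2, t3.1, t3.2} (out.j = its outer ports)
after d2, the pattern on (t1, t3, t2) reads {out.1, t1.1, t1.2, t2.1, t3.1, t3.2} {out.2, t2.2} (out.j = its outer ports)


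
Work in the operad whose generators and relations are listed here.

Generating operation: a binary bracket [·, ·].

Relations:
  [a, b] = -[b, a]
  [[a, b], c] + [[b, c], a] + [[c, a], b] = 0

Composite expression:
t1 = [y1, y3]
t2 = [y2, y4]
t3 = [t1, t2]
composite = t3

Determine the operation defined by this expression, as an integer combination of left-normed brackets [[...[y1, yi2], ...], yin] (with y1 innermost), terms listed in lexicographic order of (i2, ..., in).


Expand each bracket as ab - ba; the y1-initial words give the coefficients.
Composite bracket: [[y1, y3], [y2, y4]]
The bracket unfolds into 8 signed words via [a, b] = ab - ba (2^3 = 8).
Only words starting with y1 matter:
  y1y3y2y4 appears with sign +1, giving the term +[[[y1, y3], y2], y4]
  y1y3y4y2 appears with sign -1, giving the term -[[[y1, y3], y4], y2]

[[[y1, y3], y2], y4] - [[[y1, y3], y4], y2]


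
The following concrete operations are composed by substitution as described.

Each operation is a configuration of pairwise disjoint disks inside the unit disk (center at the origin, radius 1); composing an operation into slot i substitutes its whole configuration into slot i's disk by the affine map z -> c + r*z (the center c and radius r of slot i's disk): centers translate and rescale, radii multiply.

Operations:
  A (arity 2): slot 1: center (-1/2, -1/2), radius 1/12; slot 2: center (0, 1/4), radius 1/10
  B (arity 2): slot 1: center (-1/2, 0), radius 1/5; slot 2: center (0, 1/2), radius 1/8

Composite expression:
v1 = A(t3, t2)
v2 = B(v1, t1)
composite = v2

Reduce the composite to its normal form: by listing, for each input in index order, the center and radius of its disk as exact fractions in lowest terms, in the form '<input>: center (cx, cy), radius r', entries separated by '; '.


t1: center (0, 1/2), radius 1/8; t2: center (-1/2, 1/20), radius 1/50; t3: center (-3/5, -1/10), radius 1/60


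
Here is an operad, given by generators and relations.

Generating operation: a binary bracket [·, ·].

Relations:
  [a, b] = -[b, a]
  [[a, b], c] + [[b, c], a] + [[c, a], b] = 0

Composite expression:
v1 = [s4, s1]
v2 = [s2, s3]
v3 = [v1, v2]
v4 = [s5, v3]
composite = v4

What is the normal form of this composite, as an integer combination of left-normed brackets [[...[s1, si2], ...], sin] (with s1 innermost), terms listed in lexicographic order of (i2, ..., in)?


[[[[s1, s4], s2], s3], s5] - [[[[s1, s4], s3], s2], s5]

Left-normed coefficients sit on the s1-initial expansion words.
Composite bracket: [s5, [[s4, s1], [s2, s3]]]
Expanding via [a, b] = ab - ba: 16 signed words (2^4 = 16).
Only words starting with s1 matter:
  sign of s1s4s2s3s5 is +1, so it contributes +[[[[s1, s4], s2], s3], s5]
  sign of s1s4s3s2s5 is -1, so it contributes -[[[[s1, s4], s3], s2], s5]


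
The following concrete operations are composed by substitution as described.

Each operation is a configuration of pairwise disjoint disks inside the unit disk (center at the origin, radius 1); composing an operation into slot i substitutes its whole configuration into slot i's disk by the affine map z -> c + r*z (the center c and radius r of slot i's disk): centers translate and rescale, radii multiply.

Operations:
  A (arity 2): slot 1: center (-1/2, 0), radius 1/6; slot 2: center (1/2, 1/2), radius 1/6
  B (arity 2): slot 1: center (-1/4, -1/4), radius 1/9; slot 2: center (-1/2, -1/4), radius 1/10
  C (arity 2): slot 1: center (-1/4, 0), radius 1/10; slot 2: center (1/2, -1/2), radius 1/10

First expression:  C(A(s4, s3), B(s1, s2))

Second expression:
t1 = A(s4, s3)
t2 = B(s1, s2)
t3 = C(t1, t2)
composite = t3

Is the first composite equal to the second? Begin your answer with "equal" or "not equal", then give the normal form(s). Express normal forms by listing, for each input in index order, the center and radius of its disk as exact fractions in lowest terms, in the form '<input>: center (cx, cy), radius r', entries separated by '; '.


Normal form of the first expression: s1: center (19/40, -21/40), radius 1/90; s2: center (9/20, -21/40), radius 1/100; s3: center (-1/5, 1/20), radius 1/60; s4: center (-3/10, 0), radius 1/60
Normal form of the second expression: s1: center (19/40, -21/40), radius 1/90; s2: center (9/20, -21/40), radius 1/100; s3: center (-1/5, 1/20), radius 1/60; s4: center (-3/10, 0), radius 1/60
The normal forms match — equal.

equal — both sides give s1: center (19/40, -21/40), radius 1/90; s2: center (9/20, -21/40), radius 1/100; s3: center (-1/5, 1/20), radius 1/60; s4: center (-3/10, 0), radius 1/60


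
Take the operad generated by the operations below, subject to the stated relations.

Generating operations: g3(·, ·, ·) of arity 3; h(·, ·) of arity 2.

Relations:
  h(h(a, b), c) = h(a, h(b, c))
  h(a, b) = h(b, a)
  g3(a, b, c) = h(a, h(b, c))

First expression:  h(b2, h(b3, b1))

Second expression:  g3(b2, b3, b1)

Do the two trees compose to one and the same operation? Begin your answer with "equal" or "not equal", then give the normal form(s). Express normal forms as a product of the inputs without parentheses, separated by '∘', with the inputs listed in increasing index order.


equal — both sides give b1 ∘ b2 ∘ b3

The first composite normalizes to b1 ∘ b2 ∘ b3
The second composite normalizes to b1 ∘ b2 ∘ b3
Both agree, so they are equal.


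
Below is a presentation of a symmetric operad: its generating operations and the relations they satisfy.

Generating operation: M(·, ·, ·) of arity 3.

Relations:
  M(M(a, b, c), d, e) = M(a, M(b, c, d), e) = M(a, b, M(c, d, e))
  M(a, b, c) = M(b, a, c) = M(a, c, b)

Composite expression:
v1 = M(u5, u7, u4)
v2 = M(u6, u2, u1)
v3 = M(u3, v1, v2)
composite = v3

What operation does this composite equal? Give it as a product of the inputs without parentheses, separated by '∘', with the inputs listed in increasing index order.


u1 ∘ u2 ∘ u3 ∘ u4 ∘ u5 ∘ u6 ∘ u7

Key point: M commutes, so take the u-inputs in any fixed order.
M(u5, u7, u4) flattens to u5 ∘ u7 ∘ u4
M(u6, u2, u1) flattens to u6 ∘ u2 ∘ u1
M(u3, M(u5, u7, u4), M(u6, u2, u1)) flattens to u3 ∘ u5 ∘ u7 ∘ u4 ∘ u6 ∘ u2 ∘ u1
commutativity sorts the factors: u1 ∘ u2 ∘ u3 ∘ u4 ∘ u5 ∘ u6 ∘ u7


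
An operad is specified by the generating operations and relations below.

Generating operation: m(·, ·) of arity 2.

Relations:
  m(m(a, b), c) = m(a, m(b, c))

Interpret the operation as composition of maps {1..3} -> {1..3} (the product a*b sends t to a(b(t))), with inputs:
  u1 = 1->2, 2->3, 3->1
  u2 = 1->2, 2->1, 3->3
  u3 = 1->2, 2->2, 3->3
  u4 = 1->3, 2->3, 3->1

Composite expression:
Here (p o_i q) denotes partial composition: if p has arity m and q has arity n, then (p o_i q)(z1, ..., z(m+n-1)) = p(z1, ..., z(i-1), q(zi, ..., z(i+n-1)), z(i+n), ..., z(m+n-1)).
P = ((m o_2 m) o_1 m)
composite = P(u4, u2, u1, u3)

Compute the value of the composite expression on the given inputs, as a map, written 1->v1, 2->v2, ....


1->1, 2->1, 3->3

m(u4, u2) = 1->3, 2->3, 3->1
m(u1, u3) = 1->3, 2->3, 3->1
m(m(u4, u2), m(u1, u3)) = 1->1, 2->1, 3->3


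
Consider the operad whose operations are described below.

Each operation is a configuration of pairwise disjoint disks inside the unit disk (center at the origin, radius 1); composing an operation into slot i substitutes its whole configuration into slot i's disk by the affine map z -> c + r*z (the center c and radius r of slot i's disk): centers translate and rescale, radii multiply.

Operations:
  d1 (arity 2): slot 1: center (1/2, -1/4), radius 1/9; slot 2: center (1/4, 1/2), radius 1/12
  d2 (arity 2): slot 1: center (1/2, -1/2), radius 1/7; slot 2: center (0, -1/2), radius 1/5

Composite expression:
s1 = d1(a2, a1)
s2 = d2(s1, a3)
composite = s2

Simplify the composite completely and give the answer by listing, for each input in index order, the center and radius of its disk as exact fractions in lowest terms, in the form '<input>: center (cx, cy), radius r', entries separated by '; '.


a1: center (15/28, -3/7), radius 1/84; a2: center (4/7, -15/28), radius 1/63; a3: center (0, -1/2), radius 1/5

Nesting under d2 composes maps z -> c + r*z down each a-path.
for a2, the 2-step affine chain lands on center (4/7, -15/28), radius 1/63
for a1, the 2-step affine chain lands on center (15/28, -3/7), radius 1/84
for a3, the 1-step affine chain lands on center (0, -1/2), radius 1/5


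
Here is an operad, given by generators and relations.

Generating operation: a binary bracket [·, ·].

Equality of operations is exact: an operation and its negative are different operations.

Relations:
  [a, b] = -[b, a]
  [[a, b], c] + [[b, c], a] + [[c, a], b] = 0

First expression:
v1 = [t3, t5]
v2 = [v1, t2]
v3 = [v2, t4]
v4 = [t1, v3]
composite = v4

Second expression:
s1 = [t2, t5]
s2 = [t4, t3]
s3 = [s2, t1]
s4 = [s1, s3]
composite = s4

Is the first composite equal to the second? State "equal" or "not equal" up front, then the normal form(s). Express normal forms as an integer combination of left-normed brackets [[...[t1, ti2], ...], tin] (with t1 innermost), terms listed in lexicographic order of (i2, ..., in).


not equal; the first gives -[[[[t1, t2], t3], t5], t4] + [[[[t1, t2], t5], t3], t4] + [[[[t1, t3], t5], t2], t4] + [[[[t1, t4], t2], t3], t5] - [[[[t1, t4], t2], t5], t3] - [[[[t1, t4], t3], t5], t2] + [[[[t1, t4], t5], t3], t2] - [[[[t1, t5], t3], t2], t4] and the second -[[[[t1, t3], t4], t2], t5] + [[[[t1, t3], t4], t5], t2] + [[[[t1, t4], t3], t2], t5] - [[[[t1, t4], t3], t5], t2]

Normal form of the first expression: -[[[[t1, t2], t3], t5], t4] + [[[[t1, t2], t5], t3], t4] + [[[[t1, t3], t5], t2], t4] + [[[[t1, t4], t2], t3], t5] - [[[[t1, t4], t2], t5], t3] - [[[[t1, t4], t3], t5], t2] + [[[[t1, t4], t5], t3], t2] - [[[[t1, t5], t3], t2], t4]
Normal form of the second expression: -[[[[t1, t3], t4], t2], t5] + [[[[t1, t3], t4], t5], t2] + [[[[t1, t4], t3], t2], t5] - [[[[t1, t4], t3], t5], t2]
They disagree, so not equal.


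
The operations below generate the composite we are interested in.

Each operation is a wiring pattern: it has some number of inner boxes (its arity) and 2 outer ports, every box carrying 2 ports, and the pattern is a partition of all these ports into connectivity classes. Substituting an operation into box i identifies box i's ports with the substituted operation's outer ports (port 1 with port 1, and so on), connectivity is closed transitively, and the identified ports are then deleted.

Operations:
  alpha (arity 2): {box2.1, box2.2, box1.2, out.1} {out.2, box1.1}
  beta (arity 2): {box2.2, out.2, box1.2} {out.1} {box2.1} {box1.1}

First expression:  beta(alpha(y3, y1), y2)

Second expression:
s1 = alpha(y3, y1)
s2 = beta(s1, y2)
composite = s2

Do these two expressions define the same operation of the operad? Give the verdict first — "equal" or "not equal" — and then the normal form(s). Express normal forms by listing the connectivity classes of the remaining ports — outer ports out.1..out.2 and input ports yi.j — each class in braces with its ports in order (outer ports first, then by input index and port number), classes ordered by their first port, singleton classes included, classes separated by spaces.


The first expression, normalized: {out.1} {out.2, y2.2, y3.1} {y1.1, y1.2, y3.2} {y2.1}
The second expression, normalized: {out.1} {out.2, y2.2, y3.1} {y1.1, y1.2, y3.2} {y2.1}
Both agree, so they are equal.

equal — both sides give {out.1} {out.2, y2.2, y3.1} {y1.1, y1.2, y3.2} {y2.1}


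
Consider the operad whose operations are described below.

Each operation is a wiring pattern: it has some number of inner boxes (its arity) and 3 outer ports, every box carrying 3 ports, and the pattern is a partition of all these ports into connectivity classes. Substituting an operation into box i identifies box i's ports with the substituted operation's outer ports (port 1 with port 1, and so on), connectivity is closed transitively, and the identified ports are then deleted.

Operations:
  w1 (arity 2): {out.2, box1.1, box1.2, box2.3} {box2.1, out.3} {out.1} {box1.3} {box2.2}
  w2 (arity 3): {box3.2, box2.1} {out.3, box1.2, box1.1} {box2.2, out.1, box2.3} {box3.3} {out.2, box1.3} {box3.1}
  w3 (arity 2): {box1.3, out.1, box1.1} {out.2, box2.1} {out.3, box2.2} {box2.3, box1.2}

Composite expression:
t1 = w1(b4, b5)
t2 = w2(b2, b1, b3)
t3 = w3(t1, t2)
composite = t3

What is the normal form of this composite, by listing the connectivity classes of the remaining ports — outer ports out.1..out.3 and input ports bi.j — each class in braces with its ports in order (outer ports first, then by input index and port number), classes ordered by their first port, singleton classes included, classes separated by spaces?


{out.1, b5.1} {out.2, b1.2, b1.3} {out.3, b2.3} {b1.1, b3.2} {b2.1, b2.2, b4.1, b4.2, b5.3} {b3.1} {b3.3} {b4.3} {b5.2}

Two ports join when wires chain via w3-identified ports.
through w1, on inputs (b4, b5): {out.1} {out.2, b4.1, b4.2, b5.3} {out.3, b5.1} {b4.3} {b5.2} (out.j = stage outer ports)
through w2, on inputs (b2, b1, b3): {out.1, b1.2, b1.3} {out.2, b2.3} {out.3, b2.1, b2.2} {b1.1, b3.2} {b3.1} {b3.3} (out.j = stage outer ports)
through w3, on inputs (b4, b5, b2, b1, b3): {out.1, b5.1} {out.2, b1.2, b1.3} {out.3, b2.3} {b1.1, b3.2} {b2.1, b2.2, b4.1, b4.2, b5.3} {b3.1} {b3.3} {b4.3} {b5.2} (out.j = stage outer ports)


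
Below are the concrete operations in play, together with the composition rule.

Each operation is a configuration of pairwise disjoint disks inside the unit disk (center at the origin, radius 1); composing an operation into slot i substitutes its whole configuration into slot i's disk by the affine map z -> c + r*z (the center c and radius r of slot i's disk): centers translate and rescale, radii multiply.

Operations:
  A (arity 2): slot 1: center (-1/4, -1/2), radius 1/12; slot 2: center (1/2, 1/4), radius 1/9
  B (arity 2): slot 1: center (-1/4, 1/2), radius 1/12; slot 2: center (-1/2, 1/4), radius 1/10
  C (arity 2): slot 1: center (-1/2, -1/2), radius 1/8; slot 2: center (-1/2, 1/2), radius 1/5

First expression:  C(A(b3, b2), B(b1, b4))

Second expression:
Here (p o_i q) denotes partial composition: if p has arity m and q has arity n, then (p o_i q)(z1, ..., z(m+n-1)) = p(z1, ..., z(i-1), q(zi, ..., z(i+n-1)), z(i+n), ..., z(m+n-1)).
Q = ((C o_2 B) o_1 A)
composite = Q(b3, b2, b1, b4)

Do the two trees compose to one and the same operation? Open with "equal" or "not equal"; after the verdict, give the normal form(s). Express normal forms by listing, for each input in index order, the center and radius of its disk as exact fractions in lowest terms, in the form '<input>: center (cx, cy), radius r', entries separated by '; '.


The first expression, normalized: b1: center (-11/20, 3/5), radius 1/60; b2: center (-7/16, -15/32), radius 1/72; b3: center (-17/32, -9/16), radius 1/96; b4: center (-3/5, 11/20), radius 1/50
The second expression, normalized: b1: center (-11/20, 3/5), radius 1/60; b2: center (-7/16, -15/32), radius 1/72; b3: center (-17/32, -9/16), radius 1/96; b4: center (-3/5, 11/20), radius 1/50
Same normal form: equal.

equal; the common form is b1: center (-11/20, 3/5), radius 1/60; b2: center (-7/16, -15/32), radius 1/72; b3: center (-17/32, -9/16), radius 1/96; b4: center (-3/5, 11/20), radius 1/50


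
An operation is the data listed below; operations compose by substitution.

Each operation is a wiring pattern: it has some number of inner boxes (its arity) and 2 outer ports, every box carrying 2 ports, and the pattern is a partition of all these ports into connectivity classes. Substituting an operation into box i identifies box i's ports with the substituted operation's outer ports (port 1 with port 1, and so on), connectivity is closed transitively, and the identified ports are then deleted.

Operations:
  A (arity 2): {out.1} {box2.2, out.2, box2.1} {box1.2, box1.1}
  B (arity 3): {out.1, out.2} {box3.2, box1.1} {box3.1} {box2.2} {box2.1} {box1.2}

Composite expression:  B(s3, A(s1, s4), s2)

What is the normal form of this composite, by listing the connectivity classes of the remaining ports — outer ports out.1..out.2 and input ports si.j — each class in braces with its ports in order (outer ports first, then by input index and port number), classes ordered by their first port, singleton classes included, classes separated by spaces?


{out.1, out.2} {s1.1, s1.2} {s2.1} {s2.2, s3.1} {s3.2} {s4.1, s4.2}

Treat the ports identified at B as solder joints: merge, then drop.
composing A on (s1, s4), with out.j its own outer ports: {out.1} {out.2, s4.1, s4.2} {s1.1, s1.2}
composing B on (s3, s1, s4, s2), with out.j its own outer ports: {out.1, out.2} {s1.1, s1.2} {s2.1} {s2.2, s3.1} {s3.2} {s4.1, s4.2}


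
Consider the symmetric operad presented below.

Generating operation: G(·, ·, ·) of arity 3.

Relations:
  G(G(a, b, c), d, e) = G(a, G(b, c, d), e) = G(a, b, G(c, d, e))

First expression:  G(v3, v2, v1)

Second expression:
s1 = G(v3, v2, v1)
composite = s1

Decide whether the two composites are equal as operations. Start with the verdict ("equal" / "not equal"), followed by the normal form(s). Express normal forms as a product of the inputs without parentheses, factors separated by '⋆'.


equal; both compose to v3 ⋆ v2 ⋆ v1

The first composite normalizes to v3 ⋆ v2 ⋆ v1
The second composite normalizes to v3 ⋆ v2 ⋆ v1
Same normal form: equal.


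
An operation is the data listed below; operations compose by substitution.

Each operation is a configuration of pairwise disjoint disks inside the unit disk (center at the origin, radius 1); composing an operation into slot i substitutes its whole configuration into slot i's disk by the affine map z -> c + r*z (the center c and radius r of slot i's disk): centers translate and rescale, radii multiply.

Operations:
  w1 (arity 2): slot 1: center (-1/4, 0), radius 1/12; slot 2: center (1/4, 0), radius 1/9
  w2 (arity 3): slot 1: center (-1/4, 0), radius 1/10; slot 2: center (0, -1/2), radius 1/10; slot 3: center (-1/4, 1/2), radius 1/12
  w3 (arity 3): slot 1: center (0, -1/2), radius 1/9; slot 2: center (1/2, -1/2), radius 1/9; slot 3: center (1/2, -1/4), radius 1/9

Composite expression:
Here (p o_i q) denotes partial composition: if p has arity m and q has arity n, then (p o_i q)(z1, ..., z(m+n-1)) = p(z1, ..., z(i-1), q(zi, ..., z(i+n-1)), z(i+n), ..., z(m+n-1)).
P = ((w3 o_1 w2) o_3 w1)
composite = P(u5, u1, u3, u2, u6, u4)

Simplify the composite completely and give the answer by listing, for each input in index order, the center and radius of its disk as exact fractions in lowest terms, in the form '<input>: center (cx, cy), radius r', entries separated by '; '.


u1: center (0, -5/9), radius 1/90; u2: center (-11/432, -4/9), radius 1/972; u3: center (-13/432, -4/9), radius 1/1296; u4: center (1/2, -1/4), radius 1/9; u5: center (-1/36, -1/2), radius 1/90; u6: center (1/2, -1/2), radius 1/9

Nesting under w3 composes maps z -> c + r*z down each u-path.
for u5, the 2-step affine chain lands on center (-1/36, -1/2), radius 1/90
for u1, the 2-step affine chain lands on center (0, -5/9), radius 1/90
for u3, the 3-step affine chain lands on center (-13/432, -4/9), radius 1/1296
for u2, the 3-step affine chain lands on center (-11/432, -4/9), radius 1/972
for u6, the 1-step affine chain lands on center (1/2, -1/2), radius 1/9
for u4, the 1-step affine chain lands on center (1/2, -1/4), radius 1/9


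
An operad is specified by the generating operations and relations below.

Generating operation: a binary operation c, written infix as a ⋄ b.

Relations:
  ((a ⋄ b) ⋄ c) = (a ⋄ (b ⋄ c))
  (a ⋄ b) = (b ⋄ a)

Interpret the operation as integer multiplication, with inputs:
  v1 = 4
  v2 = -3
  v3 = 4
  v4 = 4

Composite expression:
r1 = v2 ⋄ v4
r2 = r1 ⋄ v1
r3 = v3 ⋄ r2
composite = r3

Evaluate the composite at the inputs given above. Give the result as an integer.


-192

(v2 ⋄ v4) = -12
((v2 ⋄ v4) ⋄ v1) = -48
(v3 ⋄ ((v2 ⋄ v4) ⋄ v1)) = -192


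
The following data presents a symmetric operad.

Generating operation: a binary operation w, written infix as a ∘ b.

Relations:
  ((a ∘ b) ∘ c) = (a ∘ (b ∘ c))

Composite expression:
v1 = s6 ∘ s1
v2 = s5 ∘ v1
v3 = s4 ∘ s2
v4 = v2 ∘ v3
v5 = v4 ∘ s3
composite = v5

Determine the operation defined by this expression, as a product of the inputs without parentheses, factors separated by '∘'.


s5 ∘ s6 ∘ s1 ∘ s4 ∘ s2 ∘ s3

The w-tree's shape is irrelevant; the s-reading-order decides.
(s6 ∘ s1) spells out as s6 ∘ s1
(s5 ∘ (s6 ∘ s1)) spells out as s5 ∘ s6 ∘ s1
(s4 ∘ s2) spells out as s4 ∘ s2
((s5 ∘ (s6 ∘ s1)) ∘ (s4 ∘ s2)) spells out as s5 ∘ s6 ∘ s1 ∘ s4 ∘ s2
(((s5 ∘ (s6 ∘ s1)) ∘ (s4 ∘ s2)) ∘ s3) spells out as s5 ∘ s6 ∘ s1 ∘ s4 ∘ s2 ∘ s3


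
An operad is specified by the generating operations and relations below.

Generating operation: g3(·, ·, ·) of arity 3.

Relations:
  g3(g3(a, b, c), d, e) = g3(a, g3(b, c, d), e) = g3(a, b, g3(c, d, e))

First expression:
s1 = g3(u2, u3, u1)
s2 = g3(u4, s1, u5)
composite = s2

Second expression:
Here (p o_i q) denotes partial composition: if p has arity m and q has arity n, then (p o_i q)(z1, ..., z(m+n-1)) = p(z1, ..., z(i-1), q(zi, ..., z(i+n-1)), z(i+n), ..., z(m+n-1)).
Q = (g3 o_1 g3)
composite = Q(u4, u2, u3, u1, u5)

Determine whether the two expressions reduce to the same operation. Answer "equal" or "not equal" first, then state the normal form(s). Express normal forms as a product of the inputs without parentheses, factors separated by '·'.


equal — both sides give u4 · u2 · u3 · u1 · u5

The first expression reduces to u4 · u2 · u3 · u1 · u5
The second expression reduces to u4 · u2 · u3 · u1 · u5
Identical normal forms: equal.


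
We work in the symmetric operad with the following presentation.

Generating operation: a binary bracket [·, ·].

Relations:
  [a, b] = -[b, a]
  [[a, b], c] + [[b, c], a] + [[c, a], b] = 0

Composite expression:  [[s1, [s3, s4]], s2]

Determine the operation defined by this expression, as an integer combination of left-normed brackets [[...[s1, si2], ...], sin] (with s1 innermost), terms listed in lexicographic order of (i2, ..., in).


Skip Jacobi rewriting: expand, keep s1-initial words, read off terms.
Composite bracket: [[s1, [s3, s4]], s2]
Full expansion: 8 signed words from ab - ba (2^3 = 8).
Keep just the words that open with s1:
  from s1s3s4s2, sign +1: term +[[[s1, s3], s4], s2]
  from s1s4s3s2, sign -1: term -[[[s1, s4], s3], s2]

[[[s1, s3], s4], s2] - [[[s1, s4], s3], s2]


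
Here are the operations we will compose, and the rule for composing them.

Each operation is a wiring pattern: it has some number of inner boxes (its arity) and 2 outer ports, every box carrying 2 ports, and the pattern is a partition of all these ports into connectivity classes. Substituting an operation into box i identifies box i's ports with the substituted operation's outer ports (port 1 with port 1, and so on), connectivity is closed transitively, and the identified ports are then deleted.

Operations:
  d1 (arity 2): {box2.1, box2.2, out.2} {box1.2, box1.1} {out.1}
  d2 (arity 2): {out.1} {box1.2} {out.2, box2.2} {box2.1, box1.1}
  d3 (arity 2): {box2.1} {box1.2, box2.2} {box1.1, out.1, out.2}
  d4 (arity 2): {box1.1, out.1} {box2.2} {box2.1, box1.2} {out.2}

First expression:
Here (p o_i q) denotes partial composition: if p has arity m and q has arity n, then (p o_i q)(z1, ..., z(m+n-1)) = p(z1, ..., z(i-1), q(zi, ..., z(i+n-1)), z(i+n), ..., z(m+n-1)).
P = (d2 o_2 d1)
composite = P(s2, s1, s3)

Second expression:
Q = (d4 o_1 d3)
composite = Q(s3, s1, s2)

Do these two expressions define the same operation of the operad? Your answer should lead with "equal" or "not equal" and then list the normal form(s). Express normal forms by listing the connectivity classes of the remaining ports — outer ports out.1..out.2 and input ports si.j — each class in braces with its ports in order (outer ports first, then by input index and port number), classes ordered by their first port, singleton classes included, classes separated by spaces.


not equal: they reduce to {out.1} {out.2, s3.1, s3.2} {s1.1, s1.2} {s2.1} {s2.2} and {out.1, s2.1, s3.1} {out.2} {s1.1} {s1.2, s3.2} {s2.2}

The first expression reduces to {out.1} {out.2, s3.1, s3.2} {s1.1, s1.2} {s2.1} {s2.2}
The second expression reduces to {out.1, s2.1, s3.1} {out.2} {s1.1} {s1.2, s3.2} {s2.2}
The normal forms differ: not equal.


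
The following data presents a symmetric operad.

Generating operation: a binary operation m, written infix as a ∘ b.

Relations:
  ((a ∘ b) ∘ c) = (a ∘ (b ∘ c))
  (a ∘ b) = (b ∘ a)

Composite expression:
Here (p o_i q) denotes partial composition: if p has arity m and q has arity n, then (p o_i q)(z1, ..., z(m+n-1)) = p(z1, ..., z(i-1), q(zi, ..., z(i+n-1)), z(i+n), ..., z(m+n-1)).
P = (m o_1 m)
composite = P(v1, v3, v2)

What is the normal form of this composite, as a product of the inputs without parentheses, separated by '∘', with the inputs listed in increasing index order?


v1 ∘ v2 ∘ v3


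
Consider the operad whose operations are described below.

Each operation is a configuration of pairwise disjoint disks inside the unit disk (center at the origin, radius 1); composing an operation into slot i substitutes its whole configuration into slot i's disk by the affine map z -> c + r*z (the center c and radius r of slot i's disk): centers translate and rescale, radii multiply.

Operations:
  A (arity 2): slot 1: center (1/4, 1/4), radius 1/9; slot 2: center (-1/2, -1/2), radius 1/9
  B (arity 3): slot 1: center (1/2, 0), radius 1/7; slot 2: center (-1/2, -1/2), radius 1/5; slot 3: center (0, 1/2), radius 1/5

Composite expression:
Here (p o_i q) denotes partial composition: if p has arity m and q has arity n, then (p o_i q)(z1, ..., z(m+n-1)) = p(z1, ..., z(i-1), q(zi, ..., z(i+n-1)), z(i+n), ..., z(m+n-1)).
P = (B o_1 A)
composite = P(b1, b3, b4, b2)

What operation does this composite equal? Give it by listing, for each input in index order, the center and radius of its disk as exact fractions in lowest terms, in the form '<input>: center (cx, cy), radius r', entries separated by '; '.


b1: center (15/28, 1/28), radius 1/63; b2: center (0, 1/2), radius 1/5; b3: center (3/7, -1/14), radius 1/63; b4: center (-1/2, -1/2), radius 1/5


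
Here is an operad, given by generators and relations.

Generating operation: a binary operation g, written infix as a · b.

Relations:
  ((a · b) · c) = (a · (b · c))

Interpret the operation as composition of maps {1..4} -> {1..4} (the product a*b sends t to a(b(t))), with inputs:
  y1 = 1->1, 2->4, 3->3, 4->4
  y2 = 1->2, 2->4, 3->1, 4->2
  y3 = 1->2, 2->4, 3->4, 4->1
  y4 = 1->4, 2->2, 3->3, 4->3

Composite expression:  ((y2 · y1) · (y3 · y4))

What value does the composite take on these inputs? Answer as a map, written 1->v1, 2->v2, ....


1->2, 2->2, 3->2, 4->2


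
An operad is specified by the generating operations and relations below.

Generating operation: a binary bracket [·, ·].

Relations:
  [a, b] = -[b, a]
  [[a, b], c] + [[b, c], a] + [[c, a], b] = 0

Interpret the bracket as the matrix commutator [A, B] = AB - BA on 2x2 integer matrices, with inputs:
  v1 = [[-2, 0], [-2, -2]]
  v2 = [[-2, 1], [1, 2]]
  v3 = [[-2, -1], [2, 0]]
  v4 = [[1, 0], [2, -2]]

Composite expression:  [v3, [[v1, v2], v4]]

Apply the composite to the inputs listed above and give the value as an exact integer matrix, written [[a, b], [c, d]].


[[-16, 0], [32, 16]]

[v1, v2] = [[2, 0], [8, -2]]
[[v1, v2], v4] = [[0, 0], [16, 0]]
[v3, [[v1, v2], v4]] = [[-16, 0], [32, 16]]


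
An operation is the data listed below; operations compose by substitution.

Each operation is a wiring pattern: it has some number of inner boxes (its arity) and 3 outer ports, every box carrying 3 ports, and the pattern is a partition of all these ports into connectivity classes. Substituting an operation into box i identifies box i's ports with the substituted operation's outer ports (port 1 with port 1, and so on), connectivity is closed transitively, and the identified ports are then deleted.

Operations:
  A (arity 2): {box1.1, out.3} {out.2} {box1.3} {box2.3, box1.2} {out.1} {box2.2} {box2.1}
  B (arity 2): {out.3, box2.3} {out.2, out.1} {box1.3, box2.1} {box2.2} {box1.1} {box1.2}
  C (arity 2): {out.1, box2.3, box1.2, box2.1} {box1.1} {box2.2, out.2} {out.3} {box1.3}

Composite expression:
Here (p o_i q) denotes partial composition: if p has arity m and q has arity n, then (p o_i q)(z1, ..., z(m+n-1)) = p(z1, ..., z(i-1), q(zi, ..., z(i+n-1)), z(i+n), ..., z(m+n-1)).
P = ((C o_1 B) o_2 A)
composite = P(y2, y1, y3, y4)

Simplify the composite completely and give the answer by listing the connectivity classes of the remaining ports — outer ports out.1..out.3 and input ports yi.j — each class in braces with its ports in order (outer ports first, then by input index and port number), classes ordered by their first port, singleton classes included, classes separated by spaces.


{out.1, y4.1, y4.3} {out.2, y4.2} {out.3} {y1.1} {y1.2, y3.3} {y1.3} {y2.1} {y2.2} {y2.3} {y3.1} {y3.2}

Two ports join when wires chain via C-identified ports.
the subtree at A composes to {out.1} {out.2} {out.3, y1.1} {y1.2, y3.3} {y1.3} {y3.1} {y3.2} on (y1, y3); out.j = own outer ports
the subtree at B composes to {out.1, out.2} {out.3, y1.1} {y1.2, y3.3} {y1.3} {y2.1} {y2.2} {y2.3} {y3.1} {y3.2} on (y2, y1, y3); out.j = own outer ports
the subtree at C composes to {out.1, y4.1, y4.3} {out.2, y4.2} {out.3} {y1.1} {y1.2, y3.3} {y1.3} {y2.1} {y2.2} {y2.3} {y3.1} {y3.2} on (y2, y1, y3, y4); out.j = own outer ports


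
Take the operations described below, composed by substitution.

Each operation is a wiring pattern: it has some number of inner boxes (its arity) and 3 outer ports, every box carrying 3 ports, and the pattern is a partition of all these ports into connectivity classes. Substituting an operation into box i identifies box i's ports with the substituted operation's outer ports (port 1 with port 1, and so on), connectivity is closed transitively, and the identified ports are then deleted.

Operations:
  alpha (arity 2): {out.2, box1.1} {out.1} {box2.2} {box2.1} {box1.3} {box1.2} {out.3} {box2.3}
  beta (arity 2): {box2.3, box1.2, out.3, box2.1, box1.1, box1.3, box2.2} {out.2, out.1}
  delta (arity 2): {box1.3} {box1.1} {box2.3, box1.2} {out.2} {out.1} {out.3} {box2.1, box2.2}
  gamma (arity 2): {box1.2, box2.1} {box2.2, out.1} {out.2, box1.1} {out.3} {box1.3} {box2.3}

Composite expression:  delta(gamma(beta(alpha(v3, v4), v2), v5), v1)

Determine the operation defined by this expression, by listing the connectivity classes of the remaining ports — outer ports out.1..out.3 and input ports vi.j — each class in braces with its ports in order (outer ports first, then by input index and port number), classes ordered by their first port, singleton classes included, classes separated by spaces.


{out.1} {out.2} {out.3} {v1.1, v1.2} {v1.3, v5.1} {v2.1, v2.2, v2.3, v3.1} {v3.2} {v3.3} {v4.1} {v4.2} {v4.3} {v5.2} {v5.3}

Treat the ports identified at delta as solder joints: merge, then drop.
after alpha, the pattern on (v3, v4) reads {out.1} {out.2, v3.1} {out.3} {v3.2} {v3.3} {v4.1} {v4.2} {v4.3} (out.j = its outer ports)
after beta, the pattern on (v3, v4, v2) reads {out.1, out.2} {out.3, v2.1, v2.2, v2.3, v3.1} {v3.2} {v3.3} {v4.1} {v4.2} {v4.3} (out.j = its outer ports)
after gamma, the pattern on (v3, v4, v2, v5) reads {out.1, v5.2} {out.2, v5.1} {out.3} {v2.1, v2.2, v2.3, v3.1} {v3.2} {v3.3} {v4.1} {v4.2} {v4.3} {v5.3} (out.j = its outer ports)
after delta, the pattern on (v3, v4, v2, v5, v1) reads {out.1} {out.2} {out.3} {v1.1, v1.2} {v1.3, v5.1} {v2.1, v2.2, v2.3, v3.1} {v3.2} {v3.3} {v4.1} {v4.2} {v4.3} {v5.2} {v5.3} (out.j = its outer ports)


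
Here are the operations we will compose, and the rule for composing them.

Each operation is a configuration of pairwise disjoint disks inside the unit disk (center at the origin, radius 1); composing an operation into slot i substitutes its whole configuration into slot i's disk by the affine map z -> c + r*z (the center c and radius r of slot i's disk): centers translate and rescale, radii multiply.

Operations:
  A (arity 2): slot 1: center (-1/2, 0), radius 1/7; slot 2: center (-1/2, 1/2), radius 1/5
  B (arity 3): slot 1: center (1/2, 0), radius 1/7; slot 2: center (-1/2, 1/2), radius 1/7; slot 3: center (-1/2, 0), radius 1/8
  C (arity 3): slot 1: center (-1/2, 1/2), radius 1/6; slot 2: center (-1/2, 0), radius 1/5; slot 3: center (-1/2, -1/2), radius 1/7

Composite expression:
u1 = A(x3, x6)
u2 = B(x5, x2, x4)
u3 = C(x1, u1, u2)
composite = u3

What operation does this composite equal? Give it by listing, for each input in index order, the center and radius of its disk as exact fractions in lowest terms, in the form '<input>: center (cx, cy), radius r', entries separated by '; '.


x1: center (-1/2, 1/2), radius 1/6; x2: center (-4/7, -3/7), radius 1/49; x3: center (-3/5, 0), radius 1/35; x4: center (-4/7, -1/2), radius 1/56; x5: center (-3/7, -1/2), radius 1/49; x6: center (-3/5, 1/10), radius 1/25

Affine substitution under C: radii multiply and x-centers shift.
input x1: applying the 1 nested substitution gives center (-1/2, 1/2), radius 1/6
input x3: applying the 2 nested substitutions gives center (-3/5, 0), radius 1/35
input x6: applying the 2 nested substitutions gives center (-3/5, 1/10), radius 1/25
input x5: applying the 2 nested substitutions gives center (-3/7, -1/2), radius 1/49
input x2: applying the 2 nested substitutions gives center (-4/7, -3/7), radius 1/49
input x4: applying the 2 nested substitutions gives center (-4/7, -1/2), radius 1/56


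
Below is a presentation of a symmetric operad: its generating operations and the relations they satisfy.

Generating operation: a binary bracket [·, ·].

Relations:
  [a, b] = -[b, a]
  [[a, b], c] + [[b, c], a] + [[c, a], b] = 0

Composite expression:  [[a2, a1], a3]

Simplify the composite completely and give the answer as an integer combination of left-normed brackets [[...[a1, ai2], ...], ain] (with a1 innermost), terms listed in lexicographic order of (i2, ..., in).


Antisymmetry and Jacobi reduce to a1-anchored left-normed brackets.
Composite bracket: [[a2, a1], a3]
The bracket unfolds into 4 signed words via [a, b] = ab - ba (2^2 = 4).
Keep just the words that open with a1:
  a1a2a3 appears with sign -1, giving the term -[[a1, a2], a3]

-[[a1, a2], a3]


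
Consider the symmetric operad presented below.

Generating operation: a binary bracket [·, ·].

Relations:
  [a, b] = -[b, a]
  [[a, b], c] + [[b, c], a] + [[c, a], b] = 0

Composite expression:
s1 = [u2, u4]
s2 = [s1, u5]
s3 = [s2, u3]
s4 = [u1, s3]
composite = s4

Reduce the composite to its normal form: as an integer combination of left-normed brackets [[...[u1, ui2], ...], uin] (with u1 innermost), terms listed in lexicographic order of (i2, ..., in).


In the tensor algebra, words opening u1 carry the u1-anchored form.
Composite bracket: [u1, [[[u2, u4], u5], u3]]
Each bracket splits as ab - ba, giving 16 signed words (2^4 = 16).
Keep just the words that open with u1:
  sign of u1u2u4u5u3 is +1, so it contributes +[[[[u1, u2], u4], u5], u3]
  sign of u1u3u2u4u5 is -1, so it contributes -[[[[u1, u3], u2], u4], u5]
  sign of u1u3u4u2u5 is +1, so it contributes +[[[[u1, u3], u4], u2], u5]
  sign of u1u3u5u2u4 is +1, so it contributes +[[[[u1, u3], u5], u2], u4]
  sign of u1u3u5u4u2 is -1, so it contributes -[[[[u1, u3], u5], u4], u2]
  sign of u1u4u2u5u3 is -1, so it contributes -[[[[u1, u4], u2], u5], u3]
  sign of u1u5u2u4u3 is -1, so it contributes -[[[[u1, u5], u2], u4], u3]
  sign of u1u5u4u2u3 is +1, so it contributes +[[[[u1, u5], u4], u2], u3]

[[[[u1, u2], u4], u5], u3] - [[[[u1, u3], u2], u4], u5] + [[[[u1, u3], u4], u2], u5] + [[[[u1, u3], u5], u2], u4] - [[[[u1, u3], u5], u4], u2] - [[[[u1, u4], u2], u5], u3] - [[[[u1, u5], u2], u4], u3] + [[[[u1, u5], u4], u2], u3]


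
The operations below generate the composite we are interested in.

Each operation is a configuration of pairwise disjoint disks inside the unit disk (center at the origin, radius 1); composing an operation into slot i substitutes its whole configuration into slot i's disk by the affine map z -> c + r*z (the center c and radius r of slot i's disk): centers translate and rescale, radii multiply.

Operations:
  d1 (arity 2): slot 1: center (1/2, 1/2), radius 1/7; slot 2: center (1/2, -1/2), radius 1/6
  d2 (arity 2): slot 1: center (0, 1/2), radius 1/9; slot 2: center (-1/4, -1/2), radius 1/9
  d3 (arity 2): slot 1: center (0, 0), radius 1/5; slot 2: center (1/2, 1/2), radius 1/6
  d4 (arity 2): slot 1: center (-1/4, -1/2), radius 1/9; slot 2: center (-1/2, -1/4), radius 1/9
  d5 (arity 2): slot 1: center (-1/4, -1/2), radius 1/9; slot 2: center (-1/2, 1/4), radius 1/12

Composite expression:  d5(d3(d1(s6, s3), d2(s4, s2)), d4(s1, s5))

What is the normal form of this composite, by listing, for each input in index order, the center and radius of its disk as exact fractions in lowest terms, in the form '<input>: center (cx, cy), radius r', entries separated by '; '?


s1: center (-25/48, 5/24), radius 1/108; s2: center (-43/216, -49/108), radius 1/486; s3: center (-43/180, -23/45), radius 1/270; s4: center (-7/36, -47/108), radius 1/486; s5: center (-13/24, 11/48), radius 1/108; s6: center (-43/180, -22/45), radius 1/315

Nesting under d5 composes maps z -> c + r*z down each s-path.
s6 passes through 3 substitutions, ending at center (-43/180, -22/45), radius 1/315
s3 passes through 3 substitutions, ending at center (-43/180, -23/45), radius 1/270
s4 passes through 3 substitutions, ending at center (-7/36, -47/108), radius 1/486
s2 passes through 3 substitutions, ending at center (-43/216, -49/108), radius 1/486
s1 passes through 2 substitutions, ending at center (-25/48, 5/24), radius 1/108
s5 passes through 2 substitutions, ending at center (-13/24, 11/48), radius 1/108
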